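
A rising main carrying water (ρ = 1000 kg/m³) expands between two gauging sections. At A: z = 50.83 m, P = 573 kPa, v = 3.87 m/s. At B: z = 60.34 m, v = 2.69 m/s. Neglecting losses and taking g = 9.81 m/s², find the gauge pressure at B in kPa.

P₂ ≈ 484 kPa

Pressure head at A: ψ₁ = P₁/(ρg) = 573×1000 / (1000 × 9.81) = 58.41 m.
Velocity heads: v₁²/2g = 3.87²/19.62 = 0.763 m; v₂²/2g = 2.69²/19.62 = 0.369 m.
Total head H = z₁ + ψ₁ + v₁²/2g = 50.83 + 58.41 + 0.763 = 110.00 m.
ψ₂ = H − z₂ − v₂²/2g = 110.00 − 60.34 − 0.369 = 49.29 m.
P₂ = ρgψ₂ = 1000 × 9.81 × 49.29 ≈ 484 kPa.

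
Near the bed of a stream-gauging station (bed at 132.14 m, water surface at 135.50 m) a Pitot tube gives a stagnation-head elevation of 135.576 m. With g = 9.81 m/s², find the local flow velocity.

v ≈ 1.22 m/s

Near the bed, under hydrostatic conditions, the piezometric head (z + ψ) equals the free-surface elevation, 135.50 m.
Velocity head = total − piezometric = 135.576 − 135.50 = 0.076 m.
v = √(2g·h_v) = √(2 × 9.81 × 0.076) = 1.22 m/s.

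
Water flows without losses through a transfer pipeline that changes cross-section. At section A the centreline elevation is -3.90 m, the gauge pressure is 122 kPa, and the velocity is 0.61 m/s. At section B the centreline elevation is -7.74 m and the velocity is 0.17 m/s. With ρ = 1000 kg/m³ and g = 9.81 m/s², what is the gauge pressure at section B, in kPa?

P₂ ≈ 160 kPa

Pressure head at A: ψ₁ = P₁/(ρg) = 122×1000 / (1000 × 9.81) = 12.44 m.
Velocity heads: v₁²/2g = 0.61²/19.62 = 0.019 m; v₂²/2g = 0.17²/19.62 = 0.001 m.
Total head H = z₁ + ψ₁ + v₁²/2g = -3.90 + 12.44 + 0.019 = 8.56 m.
ψ₂ = H − z₂ − v₂²/2g = 8.56 − (-7.74) − 0.001 = 16.30 m.
P₂ = ρgψ₂ = 1000 × 9.81 × 16.30 ≈ 160 kPa.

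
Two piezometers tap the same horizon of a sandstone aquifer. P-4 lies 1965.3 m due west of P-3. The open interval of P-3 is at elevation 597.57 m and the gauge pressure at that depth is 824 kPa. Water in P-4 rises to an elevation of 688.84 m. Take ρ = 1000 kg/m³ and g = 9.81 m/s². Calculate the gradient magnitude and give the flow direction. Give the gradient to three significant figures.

i ≈ 0.00370; groundwater flows toward the east

Pressure head at P-3: ψ = P/(ρg) = 824×1000 / (1000 × 9.81) = 84.00 m.
Total head at P-3: h = z + ψ = 597.57 + 84.00 = 681.57 m.
Total head at P-4: h = 688.84 m (water level in the piezometer is the total head).
Head difference: h(P-3) − h(P-4) = 681.57 − 688.84 = -7.27 m.
Hydraulic gradient: i = |Δh| / L = 7.27 / 1965.3 = 0.00370.
Flow is from higher to lower head: from P-4 toward P-3, i.e. toward the east.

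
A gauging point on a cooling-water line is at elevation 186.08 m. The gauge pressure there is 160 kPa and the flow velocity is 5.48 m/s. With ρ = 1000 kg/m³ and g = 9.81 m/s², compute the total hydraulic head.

h ≈ 203.92 m

Pressure head ψ = P/(ρg) = 160×1000 / (1000 × 9.81) = 16.31 m.
Velocity head = v²/(2g) = 5.48² / (2 × 9.81) = 1.531 m.
h = z + ψ + v²/(2g) = 186.08 + 16.31 + 1.531 = 203.92 m.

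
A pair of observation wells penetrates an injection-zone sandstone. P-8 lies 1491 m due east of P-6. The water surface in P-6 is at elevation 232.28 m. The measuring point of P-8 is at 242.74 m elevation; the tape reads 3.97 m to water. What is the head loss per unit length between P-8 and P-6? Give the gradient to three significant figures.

i ≈ 0.00435 m/m

Total head at P-6: h = 232.28 m (water level in the piezometer is the total head).
Total head at P-8: h = 242.74 − 3.97 = 238.77 m.
Head difference: h(P-6) − h(P-8) = 232.28 − 238.77 = -6.49 m.
Hydraulic gradient: i = |Δh| / L = 6.49 / 1491 = 0.00435.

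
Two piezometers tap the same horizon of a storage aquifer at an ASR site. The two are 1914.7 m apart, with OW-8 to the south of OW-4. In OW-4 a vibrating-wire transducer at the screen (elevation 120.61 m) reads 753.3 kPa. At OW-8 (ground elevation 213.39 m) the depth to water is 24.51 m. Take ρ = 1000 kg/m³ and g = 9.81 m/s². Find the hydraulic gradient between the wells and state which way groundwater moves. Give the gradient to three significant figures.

Pressure head at OW-4: ψ = P/(ρg) = 753.3×1000 / (1000 × 9.81) = 76.79 m.
Total head at OW-4: h = z + ψ = 120.61 + 76.79 = 197.40 m.
Total head at OW-8: h = 213.39 − 24.51 = 188.88 m.
Head difference: h(OW-4) − h(OW-8) = 197.40 − 188.88 = 8.52 m.
Hydraulic gradient: i = |Δh| / L = 8.52 / 1914.7 = 0.00445.
Flow is from higher to lower head: from OW-4 toward OW-8, i.e. toward the south.

i ≈ 0.00445; groundwater flows toward the south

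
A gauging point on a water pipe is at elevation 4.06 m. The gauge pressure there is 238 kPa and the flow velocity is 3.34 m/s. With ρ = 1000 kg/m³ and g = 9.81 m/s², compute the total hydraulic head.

Pressure head ψ = P/(ρg) = 238×1000 / (1000 × 9.81) = 24.26 m.
Velocity head = v²/(2g) = 3.34² / (2 × 9.81) = 0.569 m.
h = z + ψ + v²/(2g) = 4.06 + 24.26 + 0.569 = 28.89 m.

h ≈ 28.89 m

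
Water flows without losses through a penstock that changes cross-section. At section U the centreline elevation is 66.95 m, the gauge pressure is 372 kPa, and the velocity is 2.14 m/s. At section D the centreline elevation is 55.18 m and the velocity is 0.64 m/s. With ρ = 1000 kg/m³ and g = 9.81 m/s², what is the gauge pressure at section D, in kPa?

Pressure head at U: ψ₁ = P₁/(ρg) = 372×1000 / (1000 × 9.81) = 37.92 m.
Velocity heads: v₁²/2g = 2.14²/19.62 = 0.233 m; v₂²/2g = 0.64²/19.62 = 0.021 m.
Total head H = z₁ + ψ₁ + v₁²/2g = 66.95 + 37.92 + 0.233 = 105.10 m.
ψ₂ = H − z₂ − v₂²/2g = 105.10 − 55.18 − 0.021 = 49.90 m.
P₂ = ρgψ₂ = 1000 × 9.81 × 49.90 ≈ 490 kPa.

P₂ ≈ 490 kPa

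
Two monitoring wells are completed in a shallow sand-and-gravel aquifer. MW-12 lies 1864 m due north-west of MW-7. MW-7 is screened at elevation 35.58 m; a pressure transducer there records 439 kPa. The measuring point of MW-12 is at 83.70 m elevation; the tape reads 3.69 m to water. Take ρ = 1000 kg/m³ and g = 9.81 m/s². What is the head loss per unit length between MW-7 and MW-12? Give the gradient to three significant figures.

i ≈ 0.000172 m/m

Pressure head at MW-7: ψ = P/(ρg) = 439×1000 / (1000 × 9.81) = 44.75 m.
Total head at MW-7: h = z + ψ = 35.58 + 44.75 = 80.33 m.
Total head at MW-12: h = 83.70 − 3.69 = 80.01 m.
Head difference: h(MW-7) − h(MW-12) = 80.33 − 80.01 = 0.32 m.
Hydraulic gradient: i = |Δh| / L = 0.32 / 1864 = 0.000172.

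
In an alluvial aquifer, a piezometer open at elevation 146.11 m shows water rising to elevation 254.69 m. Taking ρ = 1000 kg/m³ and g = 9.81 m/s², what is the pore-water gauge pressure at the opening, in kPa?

P ≈ 1070 kPa

Pressure head ψ = h − z = 254.69 − 146.11 = 108.58 m.
P = ρgψ = 1000 × 9.81 × 108.58 = 1065170 Pa ≈ 1070 kPa.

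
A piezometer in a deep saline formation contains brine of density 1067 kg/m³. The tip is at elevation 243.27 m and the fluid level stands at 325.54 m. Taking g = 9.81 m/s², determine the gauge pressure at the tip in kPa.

Pressure head ψ = h − z = 325.54 − 243.27 = 82.27 m.
P = ρgψ = 1067 × 9.81 × 82.27 = 861142 Pa ≈ 861 kPa.

P ≈ 861 kPa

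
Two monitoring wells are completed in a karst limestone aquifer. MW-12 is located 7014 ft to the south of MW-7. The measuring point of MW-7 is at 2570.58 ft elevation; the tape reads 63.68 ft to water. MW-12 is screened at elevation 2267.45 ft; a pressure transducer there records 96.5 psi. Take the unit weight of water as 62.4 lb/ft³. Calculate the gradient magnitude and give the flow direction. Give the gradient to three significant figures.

i ≈ 0.00239; groundwater flows toward the south

Total head at MW-7: h = 2570.58 − 63.68 = 2506.90 ft.
Pressure head at MW-12: ψ = 144·P/γ = 144 × 96.5 / 62.4 = 222.69 ft.
Total head at MW-12: h = z + ψ = 2267.45 + 222.69 = 2490.14 ft.
Head difference: h(MW-7) − h(MW-12) = 2506.90 − 2490.14 = 16.76 ft.
Hydraulic gradient: i = |Δh| / L = 16.76 / 7014 = 0.00239.
Flow is from higher to lower head: from MW-7 toward MW-12, i.e. toward the south.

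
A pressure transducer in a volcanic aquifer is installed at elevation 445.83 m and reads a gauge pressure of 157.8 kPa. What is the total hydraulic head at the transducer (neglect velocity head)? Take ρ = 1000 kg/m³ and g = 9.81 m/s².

h ≈ 461.92 m

ψ = P/(ρg) = 157.8×1000 / (1000 × 9.81) = 16.09 m.
h = z + ψ = 445.83 + 16.09 = 461.92 m.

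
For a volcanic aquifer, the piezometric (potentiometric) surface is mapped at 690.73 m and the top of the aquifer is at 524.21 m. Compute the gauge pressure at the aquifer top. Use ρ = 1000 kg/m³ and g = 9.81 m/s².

P ≈ 1630 kPa

Pressure head at the aquifer top: ψ = h − z = 690.73 − 524.21 = 166.52 m.
P = ρgψ = 1000 × 9.81 × 166.52 = 1633561 Pa ≈ 1630 kPa.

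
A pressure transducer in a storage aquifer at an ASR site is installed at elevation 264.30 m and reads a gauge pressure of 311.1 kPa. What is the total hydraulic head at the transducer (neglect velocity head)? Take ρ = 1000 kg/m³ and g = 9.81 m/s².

ψ = P/(ρg) = 311.1×1000 / (1000 × 9.81) = 31.71 m.
h = z + ψ = 264.30 + 31.71 = 296.01 m.

h ≈ 296.01 m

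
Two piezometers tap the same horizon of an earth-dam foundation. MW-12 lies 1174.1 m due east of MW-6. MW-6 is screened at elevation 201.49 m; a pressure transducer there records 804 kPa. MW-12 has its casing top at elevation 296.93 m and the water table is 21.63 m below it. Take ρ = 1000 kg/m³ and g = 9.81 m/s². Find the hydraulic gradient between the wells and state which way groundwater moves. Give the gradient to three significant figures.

i ≈ 0.00694; groundwater flows toward the east

Pressure head at MW-6: ψ = P/(ρg) = 804×1000 / (1000 × 9.81) = 81.96 m.
Total head at MW-6: h = z + ψ = 201.49 + 81.96 = 283.45 m.
Total head at MW-12: h = 296.93 − 21.63 = 275.30 m.
Head difference: h(MW-6) − h(MW-12) = 283.45 − 275.30 = 8.15 m.
Hydraulic gradient: i = |Δh| / L = 8.15 / 1174.1 = 0.00694.
Flow is from higher to lower head: from MW-6 toward MW-12, i.e. toward the east.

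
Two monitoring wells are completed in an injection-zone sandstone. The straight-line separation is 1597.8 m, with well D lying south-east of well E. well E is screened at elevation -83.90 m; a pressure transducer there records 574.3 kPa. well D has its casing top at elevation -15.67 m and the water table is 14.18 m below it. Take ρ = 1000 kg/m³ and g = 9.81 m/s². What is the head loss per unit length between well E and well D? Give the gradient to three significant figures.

i ≈ 0.00281 m/m

Pressure head at well E: ψ = P/(ρg) = 574.3×1000 / (1000 × 9.81) = 58.54 m.
Total head at well E: h = z + ψ = -83.90 + 58.54 = -25.36 m.
Total head at well D: h = -15.67 − 14.18 = -29.85 m.
Head difference: h(well E) − h(well D) = -25.36 − (-29.85) = 4.49 m.
Hydraulic gradient: i = |Δh| / L = 4.49 / 1597.8 = 0.00281.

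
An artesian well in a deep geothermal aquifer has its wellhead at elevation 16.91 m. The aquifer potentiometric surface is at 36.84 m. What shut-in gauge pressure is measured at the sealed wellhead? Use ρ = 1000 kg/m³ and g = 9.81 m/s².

Head above the cap: Δh = 36.84 − 16.91 = 19.93 m.
P = ρgΔh = 1000 × 9.81 × 19.93 = 195513 Pa ≈ 196 kPa.

P ≈ 196 kPa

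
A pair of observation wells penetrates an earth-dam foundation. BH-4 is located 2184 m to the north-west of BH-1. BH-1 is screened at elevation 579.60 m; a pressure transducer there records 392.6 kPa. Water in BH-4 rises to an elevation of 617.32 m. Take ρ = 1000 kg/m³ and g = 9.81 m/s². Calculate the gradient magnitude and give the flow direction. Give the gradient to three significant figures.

i ≈ 0.00105; groundwater flows toward the north-west

Pressure head at BH-1: ψ = P/(ρg) = 392.6×1000 / (1000 × 9.81) = 40.02 m.
Total head at BH-1: h = z + ψ = 579.60 + 40.02 = 619.62 m.
Total head at BH-4: h = 617.32 m (water level in the piezometer is the total head).
Head difference: h(BH-1) − h(BH-4) = 619.62 − 617.32 = 2.30 m.
Hydraulic gradient: i = |Δh| / L = 2.30 / 2184 = 0.00105.
Flow is from higher to lower head: from BH-1 toward BH-4, i.e. toward the north-west.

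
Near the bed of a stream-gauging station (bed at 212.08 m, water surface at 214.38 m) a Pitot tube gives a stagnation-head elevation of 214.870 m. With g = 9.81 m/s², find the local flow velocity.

v ≈ 3.10 m/s

Near the bed, under hydrostatic conditions, the piezometric head (z + ψ) equals the free-surface elevation, 214.38 m.
Velocity head = total − piezometric = 214.870 − 214.38 = 0.490 m.
v = √(2g·h_v) = √(2 × 9.81 × 0.490) = 3.10 m/s.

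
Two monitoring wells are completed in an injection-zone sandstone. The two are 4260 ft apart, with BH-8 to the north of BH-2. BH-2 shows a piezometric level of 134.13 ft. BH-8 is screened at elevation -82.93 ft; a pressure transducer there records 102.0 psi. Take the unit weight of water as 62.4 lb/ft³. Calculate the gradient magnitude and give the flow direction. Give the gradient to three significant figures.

Total head at BH-2: h = 134.13 ft (water level in the piezometer is the total head).
Pressure head at BH-8: ψ = 144·P/γ = 144 × 102.0 / 62.4 = 235.38 ft.
Total head at BH-8: h = z + ψ = -82.93 + 235.38 = 152.45 ft.
Head difference: h(BH-2) − h(BH-8) = 134.13 − 152.45 = -18.32 ft.
Hydraulic gradient: i = |Δh| / L = 18.32 / 4260 = 0.00430.
Flow is from higher to lower head: from BH-8 toward BH-2, i.e. toward the south.

i ≈ 0.00430; groundwater flows toward the south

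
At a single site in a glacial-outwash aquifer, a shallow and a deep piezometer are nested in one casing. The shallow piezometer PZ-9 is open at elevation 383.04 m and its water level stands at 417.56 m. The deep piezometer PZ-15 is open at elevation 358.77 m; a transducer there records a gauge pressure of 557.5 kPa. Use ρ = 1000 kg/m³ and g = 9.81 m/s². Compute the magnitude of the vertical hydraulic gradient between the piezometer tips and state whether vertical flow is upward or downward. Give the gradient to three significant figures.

Total head at PZ-9: h = 417.56 m (water level in the standpipe).
Pressure head at PZ-15: ψ = P/(ρg) = 557.5×1000 / (1000 × 9.81) = 56.83 m.
Total head at PZ-15: h = z + ψ = 358.77 + 56.83 = 415.60 m.
Δh = h(PZ-9) − h(PZ-15) = 417.56 − 415.60 = 1.96 m.
Vertical separation Δz = 383.04 − 358.77 = 24.27 m.
|i_v| = |Δh| / Δz = 1.96 / 24.27 = 0.0808.
Head is higher in the shallow piezometer, so vertical flow is downward (recharge condition).

|i_v| ≈ 0.0808; vertical flow is downward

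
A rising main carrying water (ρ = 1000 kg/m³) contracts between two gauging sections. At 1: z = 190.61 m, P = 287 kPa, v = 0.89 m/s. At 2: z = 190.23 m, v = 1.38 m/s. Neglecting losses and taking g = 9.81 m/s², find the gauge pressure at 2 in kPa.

P₂ ≈ 290 kPa

Pressure head at 1: ψ₁ = P₁/(ρg) = 287×1000 / (1000 × 9.81) = 29.26 m.
Velocity heads: v₁²/2g = 0.89²/19.62 = 0.040 m; v₂²/2g = 1.38²/19.62 = 0.097 m.
Total head H = z₁ + ψ₁ + v₁²/2g = 190.61 + 29.26 + 0.040 = 219.91 m.
ψ₂ = H − z₂ − v₂²/2g = 219.91 − 190.23 − 0.097 = 29.58 m.
P₂ = ρgψ₂ = 1000 × 9.81 × 29.58 ≈ 290 kPa.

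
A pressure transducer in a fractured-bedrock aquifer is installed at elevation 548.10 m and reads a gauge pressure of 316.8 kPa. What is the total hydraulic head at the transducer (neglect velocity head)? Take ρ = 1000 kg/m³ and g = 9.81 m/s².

h ≈ 580.39 m

ψ = P/(ρg) = 316.8×1000 / (1000 × 9.81) = 32.29 m.
h = z + ψ = 548.10 + 32.29 = 580.39 m.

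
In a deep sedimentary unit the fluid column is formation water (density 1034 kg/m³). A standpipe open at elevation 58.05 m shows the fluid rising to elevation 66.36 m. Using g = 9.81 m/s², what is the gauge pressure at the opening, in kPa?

P ≈ 84.3 kPa

Pressure head ψ = h − z = 66.36 − 58.05 = 8.31 m.
P = ρgψ = 1034 × 9.81 × 8.31 = 84293 Pa ≈ 84.3 kPa.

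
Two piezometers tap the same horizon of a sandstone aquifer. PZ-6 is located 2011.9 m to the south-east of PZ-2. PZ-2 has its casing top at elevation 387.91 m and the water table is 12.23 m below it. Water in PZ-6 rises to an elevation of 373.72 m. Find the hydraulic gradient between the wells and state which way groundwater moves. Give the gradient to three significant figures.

i ≈ 0.000974; groundwater flows toward the south-east

Total head at PZ-2: h = 387.91 − 12.23 = 375.68 m.
Total head at PZ-6: h = 373.72 m (water level in the piezometer is the total head).
Head difference: h(PZ-2) − h(PZ-6) = 375.68 − 373.72 = 1.96 m.
Hydraulic gradient: i = |Δh| / L = 1.96 / 2011.9 = 0.000974.
Flow is from higher to lower head: from PZ-2 toward PZ-6, i.e. toward the south-east.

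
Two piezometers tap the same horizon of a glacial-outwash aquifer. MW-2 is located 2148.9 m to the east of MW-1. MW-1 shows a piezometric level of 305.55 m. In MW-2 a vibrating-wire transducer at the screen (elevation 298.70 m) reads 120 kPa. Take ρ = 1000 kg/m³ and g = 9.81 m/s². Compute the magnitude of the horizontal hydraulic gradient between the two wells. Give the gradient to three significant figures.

Total head at MW-1: h = 305.55 m (water level in the piezometer is the total head).
Pressure head at MW-2: ψ = P/(ρg) = 120×1000 / (1000 × 9.81) = 12.23 m.
Total head at MW-2: h = z + ψ = 298.70 + 12.23 = 310.93 m.
Head difference: h(MW-1) − h(MW-2) = 305.55 − 310.93 = -5.38 m.
Hydraulic gradient: i = |Δh| / L = 5.38 / 2148.9 = 0.00250.

i ≈ 0.00250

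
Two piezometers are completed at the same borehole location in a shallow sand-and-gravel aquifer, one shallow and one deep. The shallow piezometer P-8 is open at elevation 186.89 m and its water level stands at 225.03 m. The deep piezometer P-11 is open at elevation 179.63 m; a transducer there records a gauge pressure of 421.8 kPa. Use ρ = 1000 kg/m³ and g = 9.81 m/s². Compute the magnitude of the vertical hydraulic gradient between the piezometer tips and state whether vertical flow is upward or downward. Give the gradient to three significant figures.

|i_v| ≈ 0.331; vertical flow is downward

Total head at P-8: h = 225.03 m (water level in the standpipe).
Pressure head at P-11: ψ = P/(ρg) = 421.8×1000 / (1000 × 9.81) = 43.00 m.
Total head at P-11: h = z + ψ = 179.63 + 43.00 = 222.63 m.
Δh = h(P-8) − h(P-11) = 225.03 − 222.63 = 2.40 m.
Vertical separation Δz = 186.89 − 179.63 = 7.26 m.
|i_v| = |Δh| / Δz = 2.40 / 7.26 = 0.331.
Head is higher in the shallow piezometer, so vertical flow is downward (recharge condition).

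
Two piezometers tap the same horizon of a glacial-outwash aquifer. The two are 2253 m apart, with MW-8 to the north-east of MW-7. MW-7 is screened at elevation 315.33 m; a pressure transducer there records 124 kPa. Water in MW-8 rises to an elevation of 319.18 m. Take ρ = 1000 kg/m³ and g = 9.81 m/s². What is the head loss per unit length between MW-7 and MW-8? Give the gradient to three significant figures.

Pressure head at MW-7: ψ = P/(ρg) = 124×1000 / (1000 × 9.81) = 12.64 m.
Total head at MW-7: h = z + ψ = 315.33 + 12.64 = 327.97 m.
Total head at MW-8: h = 319.18 m (water level in the piezometer is the total head).
Head difference: h(MW-7) − h(MW-8) = 327.97 − 319.18 = 8.79 m.
Hydraulic gradient: i = |Δh| / L = 8.79 / 2253 = 0.00390.

i ≈ 0.00390 m/m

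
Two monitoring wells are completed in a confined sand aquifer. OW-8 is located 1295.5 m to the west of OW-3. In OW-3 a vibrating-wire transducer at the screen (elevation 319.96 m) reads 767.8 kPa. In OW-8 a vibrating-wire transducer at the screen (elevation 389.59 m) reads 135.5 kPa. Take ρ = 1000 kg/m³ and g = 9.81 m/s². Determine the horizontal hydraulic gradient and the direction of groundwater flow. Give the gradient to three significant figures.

i ≈ 0.00399; groundwater flows toward the east

Pressure head at OW-3: ψ = P/(ρg) = 767.8×1000 / (1000 × 9.81) = 78.27 m.
Total head at OW-3: h = z + ψ = 319.96 + 78.27 = 398.23 m.
Pressure head at OW-8: ψ = P/(ρg) = 135.5×1000 / (1000 × 9.81) = 13.81 m.
Total head at OW-8: h = z + ψ = 389.59 + 13.81 = 403.40 m.
Head difference: h(OW-3) − h(OW-8) = 398.23 − 403.40 = -5.17 m.
Hydraulic gradient: i = |Δh| / L = 5.17 / 1295.5 = 0.00399.
Flow is from higher to lower head: from OW-8 toward OW-3, i.e. toward the east.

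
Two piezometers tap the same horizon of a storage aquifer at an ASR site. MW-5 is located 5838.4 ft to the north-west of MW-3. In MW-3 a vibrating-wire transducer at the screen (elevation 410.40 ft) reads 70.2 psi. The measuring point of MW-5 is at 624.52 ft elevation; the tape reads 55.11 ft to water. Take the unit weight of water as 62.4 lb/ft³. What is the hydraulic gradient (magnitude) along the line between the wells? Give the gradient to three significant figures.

Pressure head at MW-3: ψ = 144·P/γ = 144 × 70.2 / 62.4 = 162.00 ft.
Total head at MW-3: h = z + ψ = 410.40 + 162.00 = 572.40 ft.
Total head at MW-5: h = 624.52 − 55.11 = 569.41 ft.
Head difference: h(MW-3) − h(MW-5) = 572.40 − 569.41 = 2.99 ft.
Hydraulic gradient: i = |Δh| / L = 2.99 / 5838.4 = 0.000512.

i ≈ 0.000512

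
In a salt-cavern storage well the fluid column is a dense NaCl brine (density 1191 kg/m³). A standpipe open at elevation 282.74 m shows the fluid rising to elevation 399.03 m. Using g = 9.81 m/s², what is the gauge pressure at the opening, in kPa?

P ≈ 1360 kPa

Pressure head ψ = h − z = 399.03 − 282.74 = 116.29 m.
P = ρgψ = 1191 × 9.81 × 116.29 = 1358699 Pa ≈ 1360 kPa.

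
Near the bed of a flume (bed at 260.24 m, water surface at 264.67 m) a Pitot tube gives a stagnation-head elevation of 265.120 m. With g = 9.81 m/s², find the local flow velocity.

v ≈ 2.97 m/s

Near the bed, under hydrostatic conditions, the piezometric head (z + ψ) equals the free-surface elevation, 264.67 m.
Velocity head = total − piezometric = 265.120 − 264.67 = 0.450 m.
v = √(2g·h_v) = √(2 × 9.81 × 0.450) = 2.97 m/s.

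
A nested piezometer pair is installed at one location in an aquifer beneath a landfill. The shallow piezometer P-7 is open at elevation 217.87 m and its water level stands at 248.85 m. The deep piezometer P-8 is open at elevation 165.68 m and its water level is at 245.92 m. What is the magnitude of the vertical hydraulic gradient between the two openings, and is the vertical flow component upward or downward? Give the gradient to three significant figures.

Total head at P-7: h = 248.85 m (water level in the standpipe).
Total head at P-8: h = 245.92 m.
Δh = h(P-7) − h(P-8) = 248.85 − 245.92 = 2.93 m.
Vertical separation Δz = 217.87 − 165.68 = 52.19 m.
|i_v| = |Δh| / Δz = 2.93 / 52.19 = 0.0561.
Head is higher in the shallow piezometer, so vertical flow is downward (recharge condition).

|i_v| ≈ 0.0561; vertical flow is downward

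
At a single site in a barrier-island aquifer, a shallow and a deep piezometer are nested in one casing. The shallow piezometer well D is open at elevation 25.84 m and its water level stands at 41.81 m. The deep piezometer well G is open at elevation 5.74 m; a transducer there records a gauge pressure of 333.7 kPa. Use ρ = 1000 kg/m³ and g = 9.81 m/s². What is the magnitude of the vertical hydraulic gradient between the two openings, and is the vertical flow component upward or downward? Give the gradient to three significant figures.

Total head at well D: h = 41.81 m (water level in the standpipe).
Pressure head at well G: ψ = P/(ρg) = 333.7×1000 / (1000 × 9.81) = 34.02 m.
Total head at well G: h = z + ψ = 5.74 + 34.02 = 39.76 m.
Δh = h(well D) − h(well G) = 41.81 − 39.76 = 2.05 m.
Vertical separation Δz = 25.84 − 5.74 = 20.10 m.
|i_v| = |Δh| / Δz = 2.05 / 20.10 = 0.102.
Head is higher in the shallow piezometer, so vertical flow is downward (recharge condition).

|i_v| ≈ 0.102; vertical flow is downward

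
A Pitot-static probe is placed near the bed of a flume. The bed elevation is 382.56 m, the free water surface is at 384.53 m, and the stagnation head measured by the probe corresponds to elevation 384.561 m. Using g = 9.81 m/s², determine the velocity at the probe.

Near the bed, under hydrostatic conditions, the piezometric head (z + ψ) equals the free-surface elevation, 384.53 m.
Velocity head = total − piezometric = 384.561 − 384.53 = 0.031 m.
v = √(2g·h_v) = √(2 × 9.81 × 0.031) = 0.780 m/s.

v ≈ 0.780 m/s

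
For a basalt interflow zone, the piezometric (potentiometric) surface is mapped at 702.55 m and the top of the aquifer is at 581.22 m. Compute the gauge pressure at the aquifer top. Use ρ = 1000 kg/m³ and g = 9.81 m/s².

Pressure head at the aquifer top: ψ = h − z = 702.55 − 581.22 = 121.33 m.
P = ρgψ = 1000 × 9.81 × 121.33 = 1190247 Pa ≈ 1190 kPa.

P ≈ 1190 kPa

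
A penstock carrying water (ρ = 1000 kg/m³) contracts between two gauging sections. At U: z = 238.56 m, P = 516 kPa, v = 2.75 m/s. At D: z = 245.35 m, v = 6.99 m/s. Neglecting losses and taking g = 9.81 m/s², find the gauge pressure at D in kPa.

P₂ ≈ 429 kPa

Pressure head at U: ψ₁ = P₁/(ρg) = 516×1000 / (1000 × 9.81) = 52.60 m.
Velocity heads: v₁²/2g = 2.75²/19.62 = 0.385 m; v₂²/2g = 6.99²/19.62 = 2.490 m.
Total head H = z₁ + ψ₁ + v₁²/2g = 238.56 + 52.60 + 0.385 = 291.55 m.
ψ₂ = H − z₂ − v₂²/2g = 291.55 − 245.35 − 2.490 = 43.71 m.
P₂ = ρgψ₂ = 1000 × 9.81 × 43.71 ≈ 429 kPa.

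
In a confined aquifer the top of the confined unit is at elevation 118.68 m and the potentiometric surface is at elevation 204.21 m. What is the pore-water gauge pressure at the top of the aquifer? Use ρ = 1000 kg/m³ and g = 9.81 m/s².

Pressure head at the aquifer top: ψ = h − z = 204.21 − 118.68 = 85.53 m.
P = ρgψ = 1000 × 9.81 × 85.53 = 839049 Pa ≈ 839 kPa.

P ≈ 839 kPa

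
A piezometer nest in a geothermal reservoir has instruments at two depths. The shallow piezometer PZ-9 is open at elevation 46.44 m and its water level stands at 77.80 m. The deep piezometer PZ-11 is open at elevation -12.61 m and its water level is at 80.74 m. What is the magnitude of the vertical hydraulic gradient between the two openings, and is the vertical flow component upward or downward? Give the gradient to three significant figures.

Total head at PZ-9: h = 77.80 m (water level in the standpipe).
Total head at PZ-11: h = 80.74 m.
Δh = h(PZ-9) − h(PZ-11) = 77.80 − 80.74 = -2.94 m.
Vertical separation Δz = 46.44 − (-12.61) = 59.05 m.
|i_v| = |Δh| / Δz = 2.94 / 59.05 = 0.0498.
Head is higher in the deep piezometer, so vertical flow is upward (discharge condition).

|i_v| ≈ 0.0498; vertical flow is upward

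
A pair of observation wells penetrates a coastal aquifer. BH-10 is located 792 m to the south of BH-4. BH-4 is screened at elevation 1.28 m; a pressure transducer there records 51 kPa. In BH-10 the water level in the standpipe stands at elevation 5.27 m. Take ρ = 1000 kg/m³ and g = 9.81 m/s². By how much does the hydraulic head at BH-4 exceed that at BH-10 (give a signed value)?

Pressure head at BH-4: ψ = P/(ρg) = 51×1000 / (1000 × 9.81) = 5.20 m.
Total head at BH-4: h = z + ψ = 1.28 + 5.20 = 6.48 m.
Total head at BH-10: h = 5.27 m (water level in the piezometer is the total head).
Head difference: h(BH-4) − h(BH-10) = 6.48 − 5.27 = 1.21 m.

Δh ≈ 1.21 m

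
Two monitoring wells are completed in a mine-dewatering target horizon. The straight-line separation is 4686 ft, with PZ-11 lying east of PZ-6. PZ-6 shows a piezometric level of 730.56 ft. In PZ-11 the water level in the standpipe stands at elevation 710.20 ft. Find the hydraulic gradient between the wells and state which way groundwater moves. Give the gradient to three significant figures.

Total head at PZ-6: h = 730.56 ft (water level in the piezometer is the total head).
Total head at PZ-11: h = 710.20 ft (water level in the piezometer is the total head).
Head difference: h(PZ-6) − h(PZ-11) = 730.56 − 710.20 = 20.36 ft.
Hydraulic gradient: i = |Δh| / L = 20.36 / 4686 = 0.00434.
Flow is from higher to lower head: from PZ-6 toward PZ-11, i.e. toward the east.

i ≈ 0.00434; groundwater flows toward the east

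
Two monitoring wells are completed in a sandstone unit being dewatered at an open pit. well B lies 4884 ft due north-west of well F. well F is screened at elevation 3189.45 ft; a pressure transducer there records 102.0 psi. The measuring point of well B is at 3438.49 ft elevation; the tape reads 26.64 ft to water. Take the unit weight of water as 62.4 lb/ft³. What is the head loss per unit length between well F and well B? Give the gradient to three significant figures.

i ≈ 0.00266 ft/ft

Pressure head at well F: ψ = 144·P/γ = 144 × 102.0 / 62.4 = 235.38 ft.
Total head at well F: h = z + ψ = 3189.45 + 235.38 = 3424.83 ft.
Total head at well B: h = 3438.49 − 26.64 = 3411.85 ft.
Head difference: h(well F) − h(well B) = 3424.83 − 3411.85 = 12.98 ft.
Hydraulic gradient: i = |Δh| / L = 12.98 / 4884 = 0.00266.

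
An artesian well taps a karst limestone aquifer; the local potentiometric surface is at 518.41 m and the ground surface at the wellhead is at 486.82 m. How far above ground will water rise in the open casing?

≈ 31.59 m above ground

Water rises to the potentiometric surface, so the rise above ground = 518.41 − 486.82 = 31.59 m.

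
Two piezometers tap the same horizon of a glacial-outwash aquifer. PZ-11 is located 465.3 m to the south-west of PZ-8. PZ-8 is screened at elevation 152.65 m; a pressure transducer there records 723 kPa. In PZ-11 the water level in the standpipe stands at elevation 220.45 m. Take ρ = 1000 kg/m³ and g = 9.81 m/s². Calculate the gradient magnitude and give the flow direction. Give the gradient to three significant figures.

Pressure head at PZ-8: ψ = P/(ρg) = 723×1000 / (1000 × 9.81) = 73.70 m.
Total head at PZ-8: h = z + ψ = 152.65 + 73.70 = 226.35 m.
Total head at PZ-11: h = 220.45 m (water level in the piezometer is the total head).
Head difference: h(PZ-8) − h(PZ-11) = 226.35 − 220.45 = 5.90 m.
Hydraulic gradient: i = |Δh| / L = 5.90 / 465.3 = 0.0127.
Flow is from higher to lower head: from PZ-8 toward PZ-11, i.e. toward the south-west.

i ≈ 0.0127; groundwater flows toward the south-west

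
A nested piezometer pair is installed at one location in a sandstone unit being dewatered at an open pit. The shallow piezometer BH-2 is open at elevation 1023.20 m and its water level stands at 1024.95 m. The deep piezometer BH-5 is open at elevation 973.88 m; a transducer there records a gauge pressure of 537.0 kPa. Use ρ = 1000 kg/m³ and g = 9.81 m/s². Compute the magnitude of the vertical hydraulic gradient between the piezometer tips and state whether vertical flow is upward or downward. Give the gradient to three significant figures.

Total head at BH-2: h = 1024.95 m (water level in the standpipe).
Pressure head at BH-5: ψ = P/(ρg) = 537.0×1000 / (1000 × 9.81) = 54.74 m.
Total head at BH-5: h = z + ψ = 973.88 + 54.74 = 1028.62 m.
Δh = h(BH-2) − h(BH-5) = 1024.95 − 1028.62 = -3.67 m.
Vertical separation Δz = 1023.20 − 973.88 = 49.32 m.
|i_v| = |Δh| / Δz = 3.67 / 49.32 = 0.0744.
Head is higher in the deep piezometer, so vertical flow is upward (discharge condition).

|i_v| ≈ 0.0744; vertical flow is upward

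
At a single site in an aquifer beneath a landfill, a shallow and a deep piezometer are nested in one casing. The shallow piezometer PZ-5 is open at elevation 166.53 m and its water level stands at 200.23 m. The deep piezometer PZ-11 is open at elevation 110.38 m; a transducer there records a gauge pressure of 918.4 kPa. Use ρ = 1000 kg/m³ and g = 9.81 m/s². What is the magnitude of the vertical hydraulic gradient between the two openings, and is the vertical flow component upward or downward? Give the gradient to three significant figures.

|i_v| ≈ 0.0671; vertical flow is upward

Total head at PZ-5: h = 200.23 m (water level in the standpipe).
Pressure head at PZ-11: ψ = P/(ρg) = 918.4×1000 / (1000 × 9.81) = 93.62 m.
Total head at PZ-11: h = z + ψ = 110.38 + 93.62 = 204.00 m.
Δh = h(PZ-5) − h(PZ-11) = 200.23 − 204.00 = -3.77 m.
Vertical separation Δz = 166.53 − 110.38 = 56.15 m.
|i_v| = |Δh| / Δz = 3.77 / 56.15 = 0.0671.
Head is higher in the deep piezometer, so vertical flow is upward (discharge condition).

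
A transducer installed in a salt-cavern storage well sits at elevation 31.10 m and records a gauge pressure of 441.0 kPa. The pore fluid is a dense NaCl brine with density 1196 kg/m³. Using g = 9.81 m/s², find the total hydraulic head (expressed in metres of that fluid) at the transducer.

ψ = P/(ρg) = 441.0×1000 / (1196 × 9.81) = 37.59 m.
h = z + ψ = 31.10 + 37.59 = 68.69 m.

h ≈ 68.69 m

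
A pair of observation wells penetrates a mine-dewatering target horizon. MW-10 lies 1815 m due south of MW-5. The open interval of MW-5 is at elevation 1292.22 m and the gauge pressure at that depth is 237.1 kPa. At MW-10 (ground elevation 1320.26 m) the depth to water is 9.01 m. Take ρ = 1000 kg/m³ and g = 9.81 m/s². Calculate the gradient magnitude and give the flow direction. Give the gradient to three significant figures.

Pressure head at MW-5: ψ = P/(ρg) = 237.1×1000 / (1000 × 9.81) = 24.17 m.
Total head at MW-5: h = z + ψ = 1292.22 + 24.17 = 1316.39 m.
Total head at MW-10: h = 1320.26 − 9.01 = 1311.25 m.
Head difference: h(MW-5) − h(MW-10) = 1316.39 − 1311.25 = 5.14 m.
Hydraulic gradient: i = |Δh| / L = 5.14 / 1815 = 0.00283.
Flow is from higher to lower head: from MW-5 toward MW-10, i.e. toward the south.

i ≈ 0.00283; groundwater flows toward the south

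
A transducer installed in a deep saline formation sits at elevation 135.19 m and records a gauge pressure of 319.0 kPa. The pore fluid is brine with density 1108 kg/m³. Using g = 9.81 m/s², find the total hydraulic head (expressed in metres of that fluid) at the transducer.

h ≈ 164.54 m

ψ = P/(ρg) = 319.0×1000 / (1108 × 9.81) = 29.35 m.
h = z + ψ = 135.19 + 29.35 = 164.54 m.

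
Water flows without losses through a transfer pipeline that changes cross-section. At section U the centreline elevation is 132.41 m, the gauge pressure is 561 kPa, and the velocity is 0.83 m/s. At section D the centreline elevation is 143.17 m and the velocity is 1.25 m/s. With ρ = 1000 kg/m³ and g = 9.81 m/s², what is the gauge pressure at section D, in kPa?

P₂ ≈ 455 kPa

Pressure head at U: ψ₁ = P₁/(ρg) = 561×1000 / (1000 × 9.81) = 57.19 m.
Velocity heads: v₁²/2g = 0.83²/19.62 = 0.035 m; v₂²/2g = 1.25²/19.62 = 0.080 m.
Total head H = z₁ + ψ₁ + v₁²/2g = 132.41 + 57.19 + 0.035 = 189.63 m.
ψ₂ = H − z₂ − v₂²/2g = 189.63 − 143.17 − 0.080 = 46.38 m.
P₂ = ρgψ₂ = 1000 × 9.81 × 46.38 ≈ 455 kPa.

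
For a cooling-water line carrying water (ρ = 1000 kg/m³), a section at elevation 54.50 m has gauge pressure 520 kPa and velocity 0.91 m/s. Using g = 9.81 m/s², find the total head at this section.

Pressure head ψ = P/(ρg) = 520×1000 / (1000 × 9.81) = 53.01 m.
Velocity head = v²/(2g) = 0.91² / (2 × 9.81) = 0.042 m.
h = z + ψ + v²/(2g) = 54.50 + 53.01 + 0.042 = 107.55 m.

h ≈ 107.55 m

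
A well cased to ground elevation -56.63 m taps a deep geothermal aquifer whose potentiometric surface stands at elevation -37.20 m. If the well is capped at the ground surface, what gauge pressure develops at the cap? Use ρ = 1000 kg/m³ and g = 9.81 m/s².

Head above the cap: Δh = -37.20 − (-56.63) = 19.43 m.
P = ρgΔh = 1000 × 9.81 × 19.43 = 190608 Pa ≈ 191 kPa.

P ≈ 191 kPa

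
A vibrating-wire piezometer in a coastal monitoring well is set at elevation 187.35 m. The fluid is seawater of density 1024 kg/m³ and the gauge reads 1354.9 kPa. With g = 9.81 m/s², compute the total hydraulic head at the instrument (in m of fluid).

ψ = P/(ρg) = 1354.9×1000 / (1024 × 9.81) = 134.88 m.
h = z + ψ = 187.35 + 134.88 = 322.23 m.

h ≈ 322.23 m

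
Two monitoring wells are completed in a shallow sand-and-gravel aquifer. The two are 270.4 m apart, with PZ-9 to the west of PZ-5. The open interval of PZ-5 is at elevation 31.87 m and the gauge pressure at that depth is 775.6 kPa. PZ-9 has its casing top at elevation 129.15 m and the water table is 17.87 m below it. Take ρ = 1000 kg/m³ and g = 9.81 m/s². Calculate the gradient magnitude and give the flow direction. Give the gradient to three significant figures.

i ≈ 0.00129; groundwater flows toward the east

Pressure head at PZ-5: ψ = P/(ρg) = 775.6×1000 / (1000 × 9.81) = 79.06 m.
Total head at PZ-5: h = z + ψ = 31.87 + 79.06 = 110.93 m.
Total head at PZ-9: h = 129.15 − 17.87 = 111.28 m.
Head difference: h(PZ-5) − h(PZ-9) = 110.93 − 111.28 = -0.35 m.
Hydraulic gradient: i = |Δh| / L = 0.35 / 270.4 = 0.00129.
Flow is from higher to lower head: from PZ-9 toward PZ-5, i.e. toward the east.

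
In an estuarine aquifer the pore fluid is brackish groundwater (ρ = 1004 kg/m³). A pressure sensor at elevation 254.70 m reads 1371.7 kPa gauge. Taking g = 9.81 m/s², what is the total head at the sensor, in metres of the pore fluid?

ψ = P/(ρg) = 1371.7×1000 / (1004 × 9.81) = 139.27 m.
h = z + ψ = 254.70 + 139.27 = 393.97 m.

h ≈ 393.97 m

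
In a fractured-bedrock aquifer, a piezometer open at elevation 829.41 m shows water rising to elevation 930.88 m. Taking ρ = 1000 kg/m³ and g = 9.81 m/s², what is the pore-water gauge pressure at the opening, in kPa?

P ≈ 995 kPa

Pressure head ψ = h − z = 930.88 − 829.41 = 101.47 m.
P = ρgψ = 1000 × 9.81 × 101.47 = 995421 Pa ≈ 995 kPa.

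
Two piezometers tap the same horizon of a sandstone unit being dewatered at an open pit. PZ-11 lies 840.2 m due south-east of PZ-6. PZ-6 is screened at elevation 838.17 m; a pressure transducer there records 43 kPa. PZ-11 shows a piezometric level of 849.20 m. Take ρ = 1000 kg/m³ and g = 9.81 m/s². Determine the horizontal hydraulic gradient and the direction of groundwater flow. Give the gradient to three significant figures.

i ≈ 0.00791; groundwater flows toward the north-west

Pressure head at PZ-6: ψ = P/(ρg) = 43×1000 / (1000 × 9.81) = 4.38 m.
Total head at PZ-6: h = z + ψ = 838.17 + 4.38 = 842.55 m.
Total head at PZ-11: h = 849.20 m (water level in the piezometer is the total head).
Head difference: h(PZ-6) − h(PZ-11) = 842.55 − 849.20 = -6.65 m.
Hydraulic gradient: i = |Δh| / L = 6.65 / 840.2 = 0.00791.
Flow is from higher to lower head: from PZ-11 toward PZ-6, i.e. toward the north-west.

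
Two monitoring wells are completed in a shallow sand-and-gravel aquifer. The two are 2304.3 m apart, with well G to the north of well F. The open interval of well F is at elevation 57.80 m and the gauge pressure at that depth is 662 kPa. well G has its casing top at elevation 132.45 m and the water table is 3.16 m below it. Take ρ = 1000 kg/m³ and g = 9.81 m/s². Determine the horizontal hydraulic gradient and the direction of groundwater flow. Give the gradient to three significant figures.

i ≈ 0.00174; groundwater flows toward the south

Pressure head at well F: ψ = P/(ρg) = 662×1000 / (1000 × 9.81) = 67.48 m.
Total head at well F: h = z + ψ = 57.80 + 67.48 = 125.28 m.
Total head at well G: h = 132.45 − 3.16 = 129.29 m.
Head difference: h(well F) − h(well G) = 125.28 − 129.29 = -4.01 m.
Hydraulic gradient: i = |Δh| / L = 4.01 / 2304.3 = 0.00174.
Flow is from higher to lower head: from well G toward well F, i.e. toward the south.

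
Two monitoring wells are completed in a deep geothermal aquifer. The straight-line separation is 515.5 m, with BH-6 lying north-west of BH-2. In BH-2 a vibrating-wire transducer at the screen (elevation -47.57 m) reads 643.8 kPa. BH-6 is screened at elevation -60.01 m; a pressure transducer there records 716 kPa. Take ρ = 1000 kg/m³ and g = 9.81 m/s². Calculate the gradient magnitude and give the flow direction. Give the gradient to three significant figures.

Pressure head at BH-2: ψ = P/(ρg) = 643.8×1000 / (1000 × 9.81) = 65.63 m.
Total head at BH-2: h = z + ψ = -47.57 + 65.63 = 18.06 m.
Pressure head at BH-6: ψ = P/(ρg) = 716×1000 / (1000 × 9.81) = 72.99 m.
Total head at BH-6: h = z + ψ = -60.01 + 72.99 = 12.98 m.
Head difference: h(BH-2) − h(BH-6) = 18.06 − 12.98 = 5.08 m.
Hydraulic gradient: i = |Δh| / L = 5.08 / 515.5 = 0.00985.
Flow is from higher to lower head: from BH-2 toward BH-6, i.e. toward the north-west.

i ≈ 0.00985; groundwater flows toward the north-west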